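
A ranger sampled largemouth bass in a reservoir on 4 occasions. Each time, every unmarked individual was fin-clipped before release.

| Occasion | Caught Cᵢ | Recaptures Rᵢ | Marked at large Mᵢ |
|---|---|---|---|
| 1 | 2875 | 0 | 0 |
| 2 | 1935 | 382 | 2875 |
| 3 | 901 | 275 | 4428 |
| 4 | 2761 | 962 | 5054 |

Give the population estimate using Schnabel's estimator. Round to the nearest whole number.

N ≈ 14,519

Σ MᵢCᵢ = 0·2875 + 2875·1935 + 4428·901 + 5054·2761 = 0 + 5563125 + 3989628 + 13954094 = 23506847
Σ Rᵢ = 0 + 382 + 275 + 962 = 1619
N̂ = 23506847 / 1619 ≈ 14519.4 → 14519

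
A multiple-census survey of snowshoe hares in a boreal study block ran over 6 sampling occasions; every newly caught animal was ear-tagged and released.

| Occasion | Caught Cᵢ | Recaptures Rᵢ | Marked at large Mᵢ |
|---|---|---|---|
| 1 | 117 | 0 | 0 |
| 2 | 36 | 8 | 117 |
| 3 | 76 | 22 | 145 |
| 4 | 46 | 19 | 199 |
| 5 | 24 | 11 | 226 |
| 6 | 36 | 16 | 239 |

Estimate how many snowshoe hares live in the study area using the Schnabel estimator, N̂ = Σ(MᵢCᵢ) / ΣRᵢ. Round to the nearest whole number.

Σ MᵢCᵢ = 0·117 + 117·36 + 145·76 + 199·46 + 226·24 + 239·36 = 0 + 4212 + 11020 + 9154 + 5424 + 8604 = 38414
Σ Rᵢ = 0 + 8 + 22 + 19 + 11 + 16 = 76
N̂ = 38414 / 76 ≈ 505.4 → 505

N ≈ 505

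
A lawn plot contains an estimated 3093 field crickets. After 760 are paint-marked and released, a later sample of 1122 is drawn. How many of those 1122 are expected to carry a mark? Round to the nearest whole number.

Expected recaptures E[R] = M·C / N.
E[R] = 760 × 1122 / 3093 = 852720 / 3093 ≈ 275.7 → 276

expected recaptures ≈ 276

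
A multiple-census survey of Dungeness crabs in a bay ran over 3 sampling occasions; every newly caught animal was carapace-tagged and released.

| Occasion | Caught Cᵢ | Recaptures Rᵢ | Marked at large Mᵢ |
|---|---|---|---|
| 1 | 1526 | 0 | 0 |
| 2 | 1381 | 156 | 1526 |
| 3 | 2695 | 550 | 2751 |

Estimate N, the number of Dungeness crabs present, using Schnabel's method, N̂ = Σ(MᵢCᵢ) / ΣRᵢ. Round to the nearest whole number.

Σ MᵢCᵢ = 0·1526 + 1526·1381 + 2751·2695 = 0 + 2107406 + 7413945 = 9521351
Σ Rᵢ = 0 + 156 + 550 = 706
N̂ = 9521351 / 706 ≈ 13486.3 → 13486

N ≈ 13,486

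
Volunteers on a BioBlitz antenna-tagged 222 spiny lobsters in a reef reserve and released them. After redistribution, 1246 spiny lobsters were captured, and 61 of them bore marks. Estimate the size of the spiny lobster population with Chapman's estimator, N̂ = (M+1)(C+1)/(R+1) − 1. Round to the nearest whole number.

N ≈ 4484

N̂ = (222+1)(1246+1)/(61+1) − 1 = 223·1247/62 − 1
= 278081/62 − 1 ≈ 4485.2 − 1 ≈ 4484.2 → 4484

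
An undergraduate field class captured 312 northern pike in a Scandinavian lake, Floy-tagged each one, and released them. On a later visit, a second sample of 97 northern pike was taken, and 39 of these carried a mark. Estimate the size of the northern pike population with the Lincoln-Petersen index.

N = 776

The marked fraction in the recapture sample should equal the marked fraction in the population: 39/97 = 312/N.
N = (312 × 97) / 39 = 30264 / 39 = 776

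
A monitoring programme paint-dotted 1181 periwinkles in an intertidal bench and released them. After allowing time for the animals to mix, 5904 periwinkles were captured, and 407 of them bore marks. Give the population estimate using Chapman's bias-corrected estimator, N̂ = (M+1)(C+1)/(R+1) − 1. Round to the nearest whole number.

N ≈ 17,106

N̂ = (1181+1)(5904+1)/(407+1) − 1 = 1182·5905/408 − 1
= 6979710/408 − 1 ≈ 17107.1 − 1 ≈ 17106.1 → 17106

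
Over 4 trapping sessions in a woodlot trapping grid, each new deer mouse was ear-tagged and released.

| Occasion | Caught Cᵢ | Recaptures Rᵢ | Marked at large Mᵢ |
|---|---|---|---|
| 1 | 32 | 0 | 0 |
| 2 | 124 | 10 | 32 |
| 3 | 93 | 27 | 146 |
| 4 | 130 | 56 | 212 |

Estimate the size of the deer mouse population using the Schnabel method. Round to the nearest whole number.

Σ MᵢCᵢ = 0·32 + 32·124 + 146·93 + 212·130 = 0 + 3968 + 13578 + 27560 = 45106
Σ Rᵢ = 0 + 10 + 27 + 56 = 93
N̂ = 45106 / 93 ≈ 485.0 → 485

N ≈ 485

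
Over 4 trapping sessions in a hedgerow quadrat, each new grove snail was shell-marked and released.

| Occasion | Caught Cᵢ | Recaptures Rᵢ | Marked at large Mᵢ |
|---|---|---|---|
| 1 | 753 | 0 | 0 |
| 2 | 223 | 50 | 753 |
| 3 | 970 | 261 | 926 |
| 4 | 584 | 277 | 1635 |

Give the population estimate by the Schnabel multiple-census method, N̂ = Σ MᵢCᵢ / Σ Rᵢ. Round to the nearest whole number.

N ≈ 3437

Σ MᵢCᵢ = 0·753 + 753·223 + 926·970 + 1635·584 = 0 + 167919 + 898220 + 954840 = 2020979
Σ Rᵢ = 0 + 50 + 261 + 277 = 588
N̂ = 2020979 / 588 ≈ 3437.0 → 3437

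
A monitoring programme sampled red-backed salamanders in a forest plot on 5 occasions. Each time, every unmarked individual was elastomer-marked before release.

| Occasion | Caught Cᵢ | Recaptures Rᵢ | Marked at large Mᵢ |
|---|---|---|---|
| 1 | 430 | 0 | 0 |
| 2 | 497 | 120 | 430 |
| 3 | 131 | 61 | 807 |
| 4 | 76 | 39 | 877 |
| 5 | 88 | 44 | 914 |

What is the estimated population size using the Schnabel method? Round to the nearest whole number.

Σ MᵢCᵢ = 0·430 + 430·497 + 807·131 + 877·76 + 914·88 = 0 + 213710 + 105717 + 66652 + 80432 = 466511
Σ Rᵢ = 0 + 120 + 61 + 39 + 44 = 264
N̂ = 466511 / 264 ≈ 1767.1 → 1767

N ≈ 1767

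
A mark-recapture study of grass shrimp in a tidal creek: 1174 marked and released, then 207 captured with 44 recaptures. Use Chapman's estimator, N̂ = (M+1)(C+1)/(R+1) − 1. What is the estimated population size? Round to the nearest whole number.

N ≈ 5430

N̂ = (1174+1)(207+1)/(44+1) − 1 = 1175·208/45 − 1
= 244400/45 − 1 ≈ 5431.1 − 1 ≈ 5430.1 → 5430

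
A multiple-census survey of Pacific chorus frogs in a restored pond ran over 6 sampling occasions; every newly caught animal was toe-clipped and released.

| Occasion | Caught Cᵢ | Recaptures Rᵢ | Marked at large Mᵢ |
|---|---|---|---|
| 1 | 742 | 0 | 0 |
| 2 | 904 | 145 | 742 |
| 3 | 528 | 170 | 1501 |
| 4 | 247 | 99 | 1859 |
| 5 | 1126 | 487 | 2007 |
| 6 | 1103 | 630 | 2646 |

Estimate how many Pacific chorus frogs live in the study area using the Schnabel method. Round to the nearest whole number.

N ≈ 4638

Σ MᵢCᵢ = 0·742 + 742·904 + 1501·528 + 1859·247 + 2007·1126 + 2646·1103 = 0 + 670768 + 792528 + 459173 + 2259882 + 2918538 = 7100889
Σ Rᵢ = 0 + 145 + 170 + 99 + 487 + 630 = 1531
N̂ = 7100889 / 1531 ≈ 4638.1 → 4638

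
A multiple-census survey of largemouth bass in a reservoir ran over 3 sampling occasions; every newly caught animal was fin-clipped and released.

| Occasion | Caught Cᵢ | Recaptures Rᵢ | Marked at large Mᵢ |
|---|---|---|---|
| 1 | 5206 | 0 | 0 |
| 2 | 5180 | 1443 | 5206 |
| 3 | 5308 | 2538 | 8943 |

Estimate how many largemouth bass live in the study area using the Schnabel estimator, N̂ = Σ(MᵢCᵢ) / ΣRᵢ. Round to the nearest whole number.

N ≈ 18,698

Σ MᵢCᵢ = 0·5206 + 5206·5180 + 8943·5308 = 0 + 26967080 + 47469444 = 74436524
Σ Rᵢ = 0 + 1443 + 2538 = 3981
N̂ = 74436524 / 3981 ≈ 18697.9 → 18698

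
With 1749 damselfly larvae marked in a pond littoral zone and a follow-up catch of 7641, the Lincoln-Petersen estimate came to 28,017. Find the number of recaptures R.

From N = M·C/R: R = M·C / N = 1749·7641 / 28017 = 13364109 / 28017 = 477.

R = 477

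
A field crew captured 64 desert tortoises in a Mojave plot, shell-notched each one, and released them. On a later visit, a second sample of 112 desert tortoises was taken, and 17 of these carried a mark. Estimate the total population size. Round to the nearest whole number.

N = (64 × 112) / 17 = 7168 / 17 ≈ 421.6 → 422

N ≈ 422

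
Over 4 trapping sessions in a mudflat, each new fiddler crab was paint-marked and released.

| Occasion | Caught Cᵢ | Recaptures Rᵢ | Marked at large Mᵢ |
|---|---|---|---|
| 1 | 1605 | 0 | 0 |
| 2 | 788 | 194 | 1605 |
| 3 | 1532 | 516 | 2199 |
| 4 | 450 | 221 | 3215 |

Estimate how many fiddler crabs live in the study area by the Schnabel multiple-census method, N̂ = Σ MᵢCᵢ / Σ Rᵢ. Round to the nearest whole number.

Σ MᵢCᵢ = 0·1605 + 1605·788 + 2199·1532 + 3215·450 = 0 + 1264740 + 3368868 + 1446750 = 6080358
Σ Rᵢ = 0 + 194 + 516 + 221 = 931
N̂ = 6080358 / 931 ≈ 6531.0 → 6531

N ≈ 6531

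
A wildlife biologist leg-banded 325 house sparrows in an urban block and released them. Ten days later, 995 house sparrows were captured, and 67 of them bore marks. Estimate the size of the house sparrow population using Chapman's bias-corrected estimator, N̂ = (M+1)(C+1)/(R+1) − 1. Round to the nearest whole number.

N̂ = (325+1)(995+1)/(67+1) − 1 = 326·996/68 − 1
= 324696/68 − 1 ≈ 4774.9 − 1 ≈ 4773.9 → 4774

N ≈ 4774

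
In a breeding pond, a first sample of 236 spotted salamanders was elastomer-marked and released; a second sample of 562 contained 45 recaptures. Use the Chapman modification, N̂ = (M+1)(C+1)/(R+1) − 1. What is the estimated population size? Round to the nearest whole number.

N̂ = (236+1)(562+1)/(45+1) − 1 = 237·563/46 − 1
= 133431/46 − 1 ≈ 2900.7 − 1 ≈ 2899.7 → 2900

N ≈ 2900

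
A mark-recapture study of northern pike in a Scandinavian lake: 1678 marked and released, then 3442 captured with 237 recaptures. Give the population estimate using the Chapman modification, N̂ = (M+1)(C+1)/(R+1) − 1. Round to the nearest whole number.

N ≈ 24,288

N̂ = (1678+1)(3442+1)/(237+1) − 1 = 1679·3443/238 − 1
= 5780797/238 − 1 ≈ 24289.1 − 1 ≈ 24288.1 → 24288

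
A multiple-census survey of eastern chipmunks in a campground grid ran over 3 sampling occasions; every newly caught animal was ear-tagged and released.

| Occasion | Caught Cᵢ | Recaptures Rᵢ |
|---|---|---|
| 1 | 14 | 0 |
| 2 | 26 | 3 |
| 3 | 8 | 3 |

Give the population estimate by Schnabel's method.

Marked at large before each occasion: Mᵢ = Σⱼ<ᵢ (Cⱼ − Rⱼ) → M1=0, M2=14, M3=37
Σ MᵢCᵢ = 0·14 + 14·26 + 37·8 = 0 + 364 + 296 = 660
Σ Rᵢ = 0 + 3 + 3 = 6
N̂ = 660 / 6 = 110

N = 110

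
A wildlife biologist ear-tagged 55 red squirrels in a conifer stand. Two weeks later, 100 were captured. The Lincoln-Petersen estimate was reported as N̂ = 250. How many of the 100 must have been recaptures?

R = 22

From N = M·C/R: R = M·C / N = 55·100 / 250 = 5500 / 250 = 22.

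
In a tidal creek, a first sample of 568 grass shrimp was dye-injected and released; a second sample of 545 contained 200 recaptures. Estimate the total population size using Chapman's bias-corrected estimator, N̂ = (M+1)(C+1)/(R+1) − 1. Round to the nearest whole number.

N̂ = (568+1)(545+1)/(200+1) − 1 = 569·546/201 − 1
= 310674/201 − 1 ≈ 1545.6 − 1 ≈ 1544.6 → 1545

N ≈ 1545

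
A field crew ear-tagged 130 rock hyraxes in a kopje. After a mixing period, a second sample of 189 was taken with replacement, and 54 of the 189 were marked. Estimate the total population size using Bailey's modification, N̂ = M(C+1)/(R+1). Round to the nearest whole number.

N ≈ 449

N̂ = 130·(189+1)/(54+1) = 130·190/55 = 24700/55 ≈ 449.1 → 449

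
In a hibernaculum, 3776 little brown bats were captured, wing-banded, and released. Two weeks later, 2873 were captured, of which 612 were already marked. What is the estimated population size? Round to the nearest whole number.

N ≈ 17,726

N = (3776 × 2873) / 612 = 10848448 / 612 ≈ 17726.2 → 17726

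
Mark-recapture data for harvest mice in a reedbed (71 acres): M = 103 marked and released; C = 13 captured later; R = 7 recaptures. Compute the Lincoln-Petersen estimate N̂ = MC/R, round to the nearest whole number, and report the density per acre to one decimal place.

N̂ = 103·13/7 = 1339/7 ≈ 191.3 → 191
Density = N̂ / area = 191 / 71 ≈ 2.69 → 2.7 per acre

density ≈ 2.7 harvest mice per acre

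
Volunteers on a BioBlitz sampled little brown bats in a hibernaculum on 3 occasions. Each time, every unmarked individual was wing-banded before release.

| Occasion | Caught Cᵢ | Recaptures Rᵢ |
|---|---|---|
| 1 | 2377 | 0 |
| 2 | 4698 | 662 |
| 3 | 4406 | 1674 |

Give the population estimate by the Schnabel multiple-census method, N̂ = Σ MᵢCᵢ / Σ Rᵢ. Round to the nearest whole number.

N ≈ 16,876

Marked at large before each occasion: Mᵢ = Σⱼ<ᵢ (Cⱼ − Rⱼ) → M1=0, M2=2377, M3=6413
Σ MᵢCᵢ = 0·2377 + 2377·4698 + 6413·4406 = 0 + 11167146 + 28255678 = 39422824
Σ Rᵢ = 0 + 662 + 1674 = 2336
N̂ = 39422824 / 2336 ≈ 16876.2 → 16876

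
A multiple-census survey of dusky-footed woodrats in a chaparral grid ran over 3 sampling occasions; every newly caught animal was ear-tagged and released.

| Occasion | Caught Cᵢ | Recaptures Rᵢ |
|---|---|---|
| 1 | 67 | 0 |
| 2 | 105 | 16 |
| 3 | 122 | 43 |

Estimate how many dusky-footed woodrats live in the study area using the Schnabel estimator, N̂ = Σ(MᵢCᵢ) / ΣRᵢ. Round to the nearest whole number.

Marked at large before each occasion: Mᵢ = Σⱼ<ᵢ (Cⱼ − Rⱼ) → M1=0, M2=67, M3=156
Σ MᵢCᵢ = 0·67 + 67·105 + 156·122 = 0 + 7035 + 19032 = 26067
Σ Rᵢ = 0 + 16 + 43 = 59
N̂ = 26067 / 59 ≈ 441.8 → 442

N ≈ 442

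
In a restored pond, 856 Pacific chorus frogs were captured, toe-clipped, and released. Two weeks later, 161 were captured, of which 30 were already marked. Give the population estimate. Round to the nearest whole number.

N ≈ 4594

If marked individuals mix randomly, R/C ≈ M/N, giving N ≈ M·C/R.
N = (856 × 161) / 30 = 137816 / 30 ≈ 4593.9 → 4594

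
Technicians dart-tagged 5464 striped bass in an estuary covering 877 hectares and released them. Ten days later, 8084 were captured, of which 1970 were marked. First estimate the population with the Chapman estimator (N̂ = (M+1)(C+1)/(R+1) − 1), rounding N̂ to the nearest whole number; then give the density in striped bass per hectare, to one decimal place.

density ≈ 25.6 striped bass per hectare

N̂ = 5465·8085/1971 − 1 = 44184525/1971 − 1 ≈ 22416.3 → 22416
Density = N̂ / area = 22416 / 877 ≈ 25.56 → 25.6 per hectare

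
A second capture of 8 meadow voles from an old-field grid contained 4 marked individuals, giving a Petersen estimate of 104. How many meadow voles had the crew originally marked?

From N = M·C/R: M = N·R / C = 104·4 / 8 = 416 / 8 = 52.

M = 52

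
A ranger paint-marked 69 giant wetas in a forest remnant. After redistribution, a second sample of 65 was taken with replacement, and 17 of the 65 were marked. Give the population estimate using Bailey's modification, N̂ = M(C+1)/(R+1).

N̂ = 69·(65+1)/(17+1) = 69·66/18 = 4554/18 = 253

N = 253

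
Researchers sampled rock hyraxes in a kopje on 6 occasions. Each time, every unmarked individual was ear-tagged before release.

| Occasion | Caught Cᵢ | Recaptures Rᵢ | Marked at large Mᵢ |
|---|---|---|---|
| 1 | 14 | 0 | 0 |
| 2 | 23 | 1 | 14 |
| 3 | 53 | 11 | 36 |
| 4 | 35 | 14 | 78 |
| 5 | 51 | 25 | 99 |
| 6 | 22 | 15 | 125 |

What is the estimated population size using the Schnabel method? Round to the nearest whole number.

Σ MᵢCᵢ = 0·14 + 14·23 + 36·53 + 78·35 + 99·51 + 125·22 = 0 + 322 + 1908 + 2730 + 5049 + 2750 = 12759
Σ Rᵢ = 0 + 1 + 11 + 14 + 25 + 15 = 66
N̂ = 12759 / 66 ≈ 193.3 → 193

N ≈ 193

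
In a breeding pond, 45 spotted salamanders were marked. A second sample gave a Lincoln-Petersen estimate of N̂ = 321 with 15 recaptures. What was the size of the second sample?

From N = M·C/R: C = N·R / M = 321·15 / 45 = 4815 / 45 = 107.

C = 107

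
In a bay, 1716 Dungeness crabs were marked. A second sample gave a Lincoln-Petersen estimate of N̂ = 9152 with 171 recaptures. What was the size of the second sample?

C = 912

From N = M·C/R: C = N·R / M = 9152·171 / 1716 = 1564992 / 1716 = 912.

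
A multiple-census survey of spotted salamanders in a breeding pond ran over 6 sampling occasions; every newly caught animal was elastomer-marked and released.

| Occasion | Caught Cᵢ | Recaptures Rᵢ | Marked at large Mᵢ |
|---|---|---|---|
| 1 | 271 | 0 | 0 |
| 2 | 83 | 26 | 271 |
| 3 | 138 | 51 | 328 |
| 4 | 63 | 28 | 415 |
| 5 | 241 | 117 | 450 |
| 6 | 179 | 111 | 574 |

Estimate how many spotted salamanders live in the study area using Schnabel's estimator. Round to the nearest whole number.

N ≈ 916

Σ MᵢCᵢ = 0·271 + 271·83 + 328·138 + 415·63 + 450·241 + 574·179 = 0 + 22493 + 45264 + 26145 + 108450 + 102746 = 305098
Σ Rᵢ = 0 + 26 + 51 + 28 + 117 + 111 = 333
N̂ = 305098 / 333 ≈ 916.2 → 916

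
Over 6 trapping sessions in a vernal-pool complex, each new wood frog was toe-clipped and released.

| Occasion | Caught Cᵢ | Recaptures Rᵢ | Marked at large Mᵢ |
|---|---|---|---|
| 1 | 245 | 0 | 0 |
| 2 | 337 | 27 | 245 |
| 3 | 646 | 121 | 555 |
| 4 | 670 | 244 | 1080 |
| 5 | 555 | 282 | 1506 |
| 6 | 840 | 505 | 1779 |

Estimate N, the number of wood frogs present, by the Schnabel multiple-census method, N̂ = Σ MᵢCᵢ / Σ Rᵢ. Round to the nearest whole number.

N ≈ 2964

Σ MᵢCᵢ = 0·245 + 245·337 + 555·646 + 1080·670 + 1506·555 + 1779·840 = 0 + 82565 + 358530 + 723600 + 835830 + 1494360 = 3494885
Σ Rᵢ = 0 + 27 + 121 + 244 + 282 + 505 = 1179
N̂ = 3494885 / 1179 ≈ 2964.3 → 2964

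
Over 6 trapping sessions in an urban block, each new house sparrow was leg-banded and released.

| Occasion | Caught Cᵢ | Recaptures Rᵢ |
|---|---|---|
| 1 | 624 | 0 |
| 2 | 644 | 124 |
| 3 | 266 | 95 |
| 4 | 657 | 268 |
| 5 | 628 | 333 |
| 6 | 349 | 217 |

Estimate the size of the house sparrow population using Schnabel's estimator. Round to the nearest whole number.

N ≈ 3219

Marked at large before each occasion: Mᵢ = Σⱼ<ᵢ (Cⱼ − Rⱼ) → M1=0, M2=624, M3=1144, M4=1315, M5=1704, M6=1999
Σ MᵢCᵢ = 0·624 + 624·644 + 1144·266 + 1315·657 + 1704·628 + 1999·349 = 0 + 401856 + 304304 + 863955 + 1070112 + 697651 = 3337878
Σ Rᵢ = 0 + 124 + 95 + 268 + 333 + 217 = 1037
N̂ = 3337878 / 1037 ≈ 3218.8 → 3219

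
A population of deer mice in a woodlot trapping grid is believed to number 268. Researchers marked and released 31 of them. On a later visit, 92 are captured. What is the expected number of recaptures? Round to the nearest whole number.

Expected recaptures E[R] = M·C / N.
E[R] = 31 × 92 / 268 = 2852 / 268 ≈ 10.6 → 11

expected recaptures ≈ 11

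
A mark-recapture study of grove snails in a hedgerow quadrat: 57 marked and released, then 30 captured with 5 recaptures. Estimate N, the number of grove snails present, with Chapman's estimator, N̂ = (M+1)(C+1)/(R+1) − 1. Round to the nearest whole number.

N̂ = (57+1)(30+1)/(5+1) − 1 = 58·31/6 − 1
= 1798/6 − 1 ≈ 299.7 − 1 ≈ 298.7 → 299

N ≈ 299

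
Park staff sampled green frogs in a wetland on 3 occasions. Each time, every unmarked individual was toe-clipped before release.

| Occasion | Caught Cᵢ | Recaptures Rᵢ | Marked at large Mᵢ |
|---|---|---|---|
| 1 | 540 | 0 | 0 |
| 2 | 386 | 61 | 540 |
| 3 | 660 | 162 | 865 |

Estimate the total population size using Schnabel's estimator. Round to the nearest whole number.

N ≈ 3495

Σ MᵢCᵢ = 0·540 + 540·386 + 865·660 = 0 + 208440 + 570900 = 779340
Σ Rᵢ = 0 + 61 + 162 = 223
N̂ = 779340 / 223 ≈ 3494.8 → 3495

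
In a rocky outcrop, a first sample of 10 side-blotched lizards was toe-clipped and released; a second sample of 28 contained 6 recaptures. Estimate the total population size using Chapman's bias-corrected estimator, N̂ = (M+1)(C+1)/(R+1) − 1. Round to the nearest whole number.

N̂ = (10+1)(28+1)/(6+1) − 1 = 11·29/7 − 1
= 319/7 − 1 ≈ 45.6 − 1 ≈ 44.6 → 45

N ≈ 45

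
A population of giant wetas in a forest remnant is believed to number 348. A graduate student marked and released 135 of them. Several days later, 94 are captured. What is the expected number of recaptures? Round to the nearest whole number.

Expected recaptures E[R] = M·C / N.
E[R] = 135 × 94 / 348 = 12690 / 348 ≈ 36.47 → 36

expected recaptures ≈ 36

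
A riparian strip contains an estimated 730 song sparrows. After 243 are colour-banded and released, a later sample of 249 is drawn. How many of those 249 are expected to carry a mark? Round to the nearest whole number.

expected recaptures ≈ 83

Expected recaptures E[R] = M·C / N.
E[R] = 243 × 249 / 730 = 60507 / 730 ≈ 82.9 → 83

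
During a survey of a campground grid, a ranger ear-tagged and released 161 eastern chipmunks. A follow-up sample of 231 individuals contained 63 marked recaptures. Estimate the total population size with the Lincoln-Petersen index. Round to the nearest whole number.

N ≈ 590

If marked individuals mix randomly, R/C ≈ M/N, giving N ≈ M·C/R.
N = (161 × 231) / 63 = 37191 / 63 ≈ 590.3 → 590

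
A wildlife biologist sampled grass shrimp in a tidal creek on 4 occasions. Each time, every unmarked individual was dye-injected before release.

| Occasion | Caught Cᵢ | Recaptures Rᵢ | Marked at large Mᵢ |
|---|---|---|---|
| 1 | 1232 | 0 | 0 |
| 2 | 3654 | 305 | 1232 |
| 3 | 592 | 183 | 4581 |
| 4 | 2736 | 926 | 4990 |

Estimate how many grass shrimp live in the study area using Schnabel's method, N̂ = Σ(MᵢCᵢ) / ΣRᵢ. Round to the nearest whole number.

Σ MᵢCᵢ = 0·1232 + 1232·3654 + 4581·592 + 4990·2736 = 0 + 4501728 + 2711952 + 13652640 = 20866320
Σ Rᵢ = 0 + 305 + 183 + 926 = 1414
N̂ = 20866320 / 1414 ≈ 14756.9 → 14757

N ≈ 14,757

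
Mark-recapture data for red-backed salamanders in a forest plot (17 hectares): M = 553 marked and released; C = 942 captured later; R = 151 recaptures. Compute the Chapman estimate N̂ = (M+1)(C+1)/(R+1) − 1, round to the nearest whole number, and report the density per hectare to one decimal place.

density ≈ 202.1 red-backed salamanders per hectare

N̂ = 554·943/152 − 1 = 522422/152 − 1 ≈ 3436.0 → 3436
Density = N̂ / area = 3436 / 17 ≈ 202.12 → 202.1 per hectare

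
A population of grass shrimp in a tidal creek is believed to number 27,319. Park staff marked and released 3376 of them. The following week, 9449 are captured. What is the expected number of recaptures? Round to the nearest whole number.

expected recaptures ≈ 1168

Expected recaptures E[R] = M·C / N.
E[R] = 3376 × 9449 / 27319 = 31899824 / 27319 ≈ 1167.7 → 1168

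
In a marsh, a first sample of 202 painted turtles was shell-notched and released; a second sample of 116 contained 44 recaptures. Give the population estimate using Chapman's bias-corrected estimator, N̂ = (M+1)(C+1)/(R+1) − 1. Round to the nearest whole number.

N ≈ 527

N̂ = (202+1)(116+1)/(44+1) − 1 = 203·117/45 − 1
= 23751/45 − 1 ≈ 527.8 − 1 ≈ 526.8 → 527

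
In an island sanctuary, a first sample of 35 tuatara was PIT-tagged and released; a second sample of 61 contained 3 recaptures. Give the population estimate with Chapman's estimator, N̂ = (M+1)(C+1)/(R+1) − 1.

N̂ = (35+1)(61+1)/(3+1) − 1 = 36·62/4 − 1
= 2232/4 − 1 = 558 − 1 = 557

N = 557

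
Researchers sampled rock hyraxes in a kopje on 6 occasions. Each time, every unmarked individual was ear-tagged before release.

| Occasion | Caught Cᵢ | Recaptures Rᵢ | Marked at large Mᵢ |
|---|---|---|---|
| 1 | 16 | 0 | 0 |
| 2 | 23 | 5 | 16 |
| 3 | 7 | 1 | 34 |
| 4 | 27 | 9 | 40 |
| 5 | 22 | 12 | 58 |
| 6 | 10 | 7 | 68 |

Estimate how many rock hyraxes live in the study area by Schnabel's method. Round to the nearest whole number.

Σ MᵢCᵢ = 0·16 + 16·23 + 34·7 + 40·27 + 58·22 + 68·10 = 0 + 368 + 238 + 1080 + 1276 + 680 = 3642
Σ Rᵢ = 0 + 5 + 1 + 9 + 12 + 7 = 34
N̂ = 3642 / 34 ≈ 107.1 → 107

N ≈ 107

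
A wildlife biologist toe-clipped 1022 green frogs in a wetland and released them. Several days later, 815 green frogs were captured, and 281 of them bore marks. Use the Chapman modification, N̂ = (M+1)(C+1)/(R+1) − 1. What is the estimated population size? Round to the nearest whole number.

N ≈ 2959

N̂ = (1022+1)(815+1)/(281+1) − 1 = 1023·816/282 − 1
= 834768/282 − 1 ≈ 2960.2 − 1 ≈ 2959.2 → 2959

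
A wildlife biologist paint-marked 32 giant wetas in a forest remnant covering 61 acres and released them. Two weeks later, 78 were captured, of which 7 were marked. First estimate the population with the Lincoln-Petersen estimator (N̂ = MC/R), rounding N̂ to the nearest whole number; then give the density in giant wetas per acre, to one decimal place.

N̂ = 32·78/7 = 2496/7 ≈ 356.6 → 357
Density = N̂ / area = 357 / 61 ≈ 5.85 → 5.9 per acre

density ≈ 5.9 giant wetas per acre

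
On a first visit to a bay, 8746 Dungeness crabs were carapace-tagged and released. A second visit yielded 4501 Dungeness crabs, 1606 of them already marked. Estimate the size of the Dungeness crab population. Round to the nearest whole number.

The marked fraction in the recapture sample should equal the marked fraction in the population: 1606/4501 = 8746/N.
N = (8746 × 4501) / 1606 = 39365746 / 1606 ≈ 24511.7 → 24512

N ≈ 24,512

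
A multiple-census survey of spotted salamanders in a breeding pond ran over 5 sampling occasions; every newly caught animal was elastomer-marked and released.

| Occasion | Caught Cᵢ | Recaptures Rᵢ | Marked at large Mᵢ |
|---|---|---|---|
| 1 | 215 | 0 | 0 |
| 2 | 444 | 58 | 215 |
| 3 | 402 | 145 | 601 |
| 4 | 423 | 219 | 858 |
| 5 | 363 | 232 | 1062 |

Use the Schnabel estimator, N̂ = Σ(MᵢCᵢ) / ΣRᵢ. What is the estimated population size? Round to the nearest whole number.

N ≈ 1660

Σ MᵢCᵢ = 0·215 + 215·444 + 601·402 + 858·423 + 1062·363 = 0 + 95460 + 241602 + 362934 + 385506 = 1085502
Σ Rᵢ = 0 + 58 + 145 + 219 + 232 = 654
N̂ = 1085502 / 654 ≈ 1659.8 → 1660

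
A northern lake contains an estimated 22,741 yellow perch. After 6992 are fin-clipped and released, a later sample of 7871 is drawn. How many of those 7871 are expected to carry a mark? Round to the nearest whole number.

The marked fraction of the population is 6992/22741, so in a sample of 7871 expect C·(M/N) marked.
E[R] = 6992 × 7871 / 22741 = 55034032 / 22741 ≈ 2420.0 → 2420

expected recaptures ≈ 2420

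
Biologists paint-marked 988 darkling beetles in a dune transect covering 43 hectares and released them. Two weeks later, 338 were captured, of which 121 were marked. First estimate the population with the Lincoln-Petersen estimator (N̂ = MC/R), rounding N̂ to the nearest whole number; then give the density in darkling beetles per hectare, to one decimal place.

density ≈ 64.2 darkling beetles per hectare

N̂ = 988·338/121 = 333944/121 ≈ 2759.9 → 2760
Density = N̂ / area = 2760 / 43 ≈ 64.19 → 64.2 per hectare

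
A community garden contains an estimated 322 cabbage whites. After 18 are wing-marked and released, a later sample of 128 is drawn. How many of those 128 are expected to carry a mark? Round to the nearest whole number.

expected recaptures ≈ 7

Expected recaptures E[R] = M·C / N.
E[R] = 18 × 128 / 322 = 2304 / 322 ≈ 7.2 → 7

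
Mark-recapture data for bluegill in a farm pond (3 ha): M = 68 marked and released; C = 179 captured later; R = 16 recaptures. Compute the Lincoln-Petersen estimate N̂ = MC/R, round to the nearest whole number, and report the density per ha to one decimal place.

N̂ = 68·179/16 = 12172/16 ≈ 760.8 → 761
Density = N̂ / area = 761 / 3 ≈ 253.67 → 253.7 per ha

density ≈ 253.7 bluegill per ha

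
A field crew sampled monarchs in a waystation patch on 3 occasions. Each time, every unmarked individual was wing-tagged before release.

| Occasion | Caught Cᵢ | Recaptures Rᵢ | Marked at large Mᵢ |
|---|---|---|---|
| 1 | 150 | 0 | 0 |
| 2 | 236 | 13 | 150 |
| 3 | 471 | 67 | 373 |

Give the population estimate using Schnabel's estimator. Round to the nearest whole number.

N ≈ 2639

Σ MᵢCᵢ = 0·150 + 150·236 + 373·471 = 0 + 35400 + 175683 = 211083
Σ Rᵢ = 0 + 13 + 67 = 80
N̂ = 211083 / 80 ≈ 2638.5 → 2639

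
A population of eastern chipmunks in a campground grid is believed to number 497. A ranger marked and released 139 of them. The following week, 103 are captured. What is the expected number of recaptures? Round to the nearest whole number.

The marked fraction of the population is 139/497, so in a sample of 103 expect C·(M/N) marked.
E[R] = 139 × 103 / 497 = 14317 / 497 ≈ 28.8 → 29

expected recaptures ≈ 29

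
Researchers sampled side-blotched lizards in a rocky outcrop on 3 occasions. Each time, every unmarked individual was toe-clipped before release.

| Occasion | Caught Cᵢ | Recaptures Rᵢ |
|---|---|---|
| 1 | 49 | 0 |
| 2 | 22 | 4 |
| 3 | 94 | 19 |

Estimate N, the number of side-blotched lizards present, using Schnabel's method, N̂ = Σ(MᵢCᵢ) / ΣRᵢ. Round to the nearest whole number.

Marked at large before each occasion: Mᵢ = Σⱼ<ᵢ (Cⱼ − Rⱼ) → M1=0, M2=49, M3=67
Σ MᵢCᵢ = 0·49 + 49·22 + 67·94 = 0 + 1078 + 6298 = 7376
Σ Rᵢ = 0 + 4 + 19 = 23
N̂ = 7376 / 23 ≈ 320.7 → 321

N ≈ 321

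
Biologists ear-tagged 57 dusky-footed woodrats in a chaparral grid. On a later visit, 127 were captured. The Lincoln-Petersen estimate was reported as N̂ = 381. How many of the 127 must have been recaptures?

R = 19

From N = M·C/R: R = M·C / N = 57·127 / 381 = 7239 / 381 = 19.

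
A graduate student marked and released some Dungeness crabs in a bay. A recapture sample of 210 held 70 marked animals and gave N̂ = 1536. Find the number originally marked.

From N = M·C/R: M = N·R / C = 1536·70 / 210 = 107520 / 210 = 512.

M = 512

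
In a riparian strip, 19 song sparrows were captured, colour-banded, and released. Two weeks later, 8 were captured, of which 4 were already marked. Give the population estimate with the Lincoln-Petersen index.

N = (19 × 8) / 4 = 152 / 4 = 38

N = 38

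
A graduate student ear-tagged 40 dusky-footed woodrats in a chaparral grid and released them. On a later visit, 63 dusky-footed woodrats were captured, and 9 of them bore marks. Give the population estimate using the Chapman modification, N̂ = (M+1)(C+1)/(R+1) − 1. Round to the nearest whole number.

N ≈ 261

N̂ = (40+1)(63+1)/(9+1) − 1 = 41·64/10 − 1
= 2624/10 − 1 ≈ 262.4 − 1 ≈ 261.4 → 261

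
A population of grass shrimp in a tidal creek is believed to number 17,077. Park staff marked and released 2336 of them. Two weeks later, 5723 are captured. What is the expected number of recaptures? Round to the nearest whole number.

expected recaptures ≈ 783

Expected recaptures E[R] = M·C / N.
E[R] = 2336 × 5723 / 17077 = 13368928 / 17077 ≈ 782.9 → 783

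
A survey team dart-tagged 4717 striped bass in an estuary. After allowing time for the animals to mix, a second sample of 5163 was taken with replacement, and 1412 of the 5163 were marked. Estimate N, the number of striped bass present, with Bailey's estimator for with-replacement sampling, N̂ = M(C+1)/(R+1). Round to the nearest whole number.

N ≈ 17,239

N̂ = 4717·(5163+1)/(1412+1) = 4717·5164/1413 = 24358588/1413 ≈ 17238.9 → 17239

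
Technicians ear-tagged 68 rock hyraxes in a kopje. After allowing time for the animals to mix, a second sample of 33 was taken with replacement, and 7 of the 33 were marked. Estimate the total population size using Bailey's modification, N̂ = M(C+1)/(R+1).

N = 289

N̂ = 68·(33+1)/(7+1) = 68·34/8 = 2312/8 = 289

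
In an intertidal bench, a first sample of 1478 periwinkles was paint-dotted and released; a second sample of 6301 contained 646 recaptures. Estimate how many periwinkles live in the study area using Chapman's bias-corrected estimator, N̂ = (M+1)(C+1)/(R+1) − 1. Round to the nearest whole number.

N ≈ 14,405

N̂ = (1478+1)(6301+1)/(646+1) − 1 = 1479·6302/647 − 1
= 9320658/647 − 1 ≈ 14406.0 − 1 ≈ 14405.0 → 14405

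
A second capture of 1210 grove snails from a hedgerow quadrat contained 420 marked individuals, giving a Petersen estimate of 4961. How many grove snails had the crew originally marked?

M = 1722

From N = M·C/R: M = N·R / C = 4961·420 / 1210 = 2083620 / 1210 = 1722.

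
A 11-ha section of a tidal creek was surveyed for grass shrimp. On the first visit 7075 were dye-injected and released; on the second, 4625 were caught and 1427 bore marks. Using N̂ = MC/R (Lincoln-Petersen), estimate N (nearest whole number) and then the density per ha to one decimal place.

N̂ = 7075·4625/1427 = 32721875/1427 ≈ 22930.5 → 22931
Density = N̂ / area = 22931 / 11 ≈ 2084.64 → 2084.6 per ha

density ≈ 2084.6 grass shrimp per ha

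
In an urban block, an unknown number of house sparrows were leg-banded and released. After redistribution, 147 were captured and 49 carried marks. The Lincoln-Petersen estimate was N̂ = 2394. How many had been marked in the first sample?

From N = M·C/R: M = N·R / C = 2394·49 / 147 = 117306 / 147 = 798.

M = 798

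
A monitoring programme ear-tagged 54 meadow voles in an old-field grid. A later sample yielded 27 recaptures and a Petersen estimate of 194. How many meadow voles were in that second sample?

From N = M·C/R: C = N·R / M = 194·27 / 54 = 5238 / 54 = 97.

C = 97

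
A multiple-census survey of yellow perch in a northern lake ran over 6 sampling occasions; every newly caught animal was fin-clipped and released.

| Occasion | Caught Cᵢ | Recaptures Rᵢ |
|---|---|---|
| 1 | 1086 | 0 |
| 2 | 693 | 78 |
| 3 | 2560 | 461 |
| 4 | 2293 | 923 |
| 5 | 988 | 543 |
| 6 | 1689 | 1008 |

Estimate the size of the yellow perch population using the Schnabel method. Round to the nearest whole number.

N ≈ 9430

Marked at large before each occasion: Mᵢ = Σⱼ<ᵢ (Cⱼ − Rⱼ) → M1=0, M2=1086, M3=1701, M4=3800, M5=5170, M6=5615
Σ MᵢCᵢ = 0·1086 + 1086·693 + 1701·2560 + 3800·2293 + 5170·988 + 5615·1689 = 0 + 752598 + 4354560 + 8713400 + 5107960 + 9483735 = 28412253
Σ Rᵢ = 0 + 78 + 461 + 923 + 543 + 1008 = 3013
N̂ = 28412253 / 3013 ≈ 9429.9 → 9430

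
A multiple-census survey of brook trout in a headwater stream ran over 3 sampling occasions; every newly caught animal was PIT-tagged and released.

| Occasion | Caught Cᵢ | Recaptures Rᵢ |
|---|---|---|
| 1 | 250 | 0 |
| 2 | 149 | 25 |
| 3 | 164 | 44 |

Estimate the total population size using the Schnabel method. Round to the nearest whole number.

Marked at large before each occasion: Mᵢ = Σⱼ<ᵢ (Cⱼ − Rⱼ) → M1=0, M2=250, M3=374
Σ MᵢCᵢ = 0·250 + 250·149 + 374·164 = 0 + 37250 + 61336 = 98586
Σ Rᵢ = 0 + 25 + 44 = 69
N̂ = 98586 / 69 ≈ 1428.8 → 1429

N ≈ 1429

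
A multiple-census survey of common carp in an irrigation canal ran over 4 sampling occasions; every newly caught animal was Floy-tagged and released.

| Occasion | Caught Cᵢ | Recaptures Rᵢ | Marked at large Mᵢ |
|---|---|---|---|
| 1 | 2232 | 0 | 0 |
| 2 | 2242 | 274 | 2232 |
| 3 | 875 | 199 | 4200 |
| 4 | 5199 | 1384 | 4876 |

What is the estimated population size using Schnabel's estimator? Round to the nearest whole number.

N ≈ 18,325

Σ MᵢCᵢ = 0·2232 + 2232·2242 + 4200·875 + 4876·5199 = 0 + 5004144 + 3675000 + 25350324 = 34029468
Σ Rᵢ = 0 + 274 + 199 + 1384 = 1857
N̂ = 34029468 / 1857 ≈ 18325.0 → 18325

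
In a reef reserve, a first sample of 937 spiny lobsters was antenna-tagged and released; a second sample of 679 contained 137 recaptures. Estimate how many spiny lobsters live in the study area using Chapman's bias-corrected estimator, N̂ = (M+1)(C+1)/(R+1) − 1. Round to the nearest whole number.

N̂ = (937+1)(679+1)/(137+1) − 1 = 938·680/138 − 1
= 637840/138 − 1 ≈ 4622.0 − 1 ≈ 4621.0 → 4621

N ≈ 4621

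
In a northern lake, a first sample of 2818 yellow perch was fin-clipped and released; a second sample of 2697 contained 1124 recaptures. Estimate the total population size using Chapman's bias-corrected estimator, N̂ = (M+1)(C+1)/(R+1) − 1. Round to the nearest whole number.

N ≈ 6760

N̂ = (2818+1)(2697+1)/(1124+1) − 1 = 2819·2698/1125 − 1
= 7605662/1125 − 1 ≈ 6760.6 − 1 ≈ 6759.6 → 6760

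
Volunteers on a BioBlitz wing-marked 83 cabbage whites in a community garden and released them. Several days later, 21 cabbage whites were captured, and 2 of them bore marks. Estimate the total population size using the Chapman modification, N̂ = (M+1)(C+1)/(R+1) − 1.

N̂ = (83+1)(21+1)/(2+1) − 1 = 84·22/3 − 1
= 1848/3 − 1 = 616 − 1 = 615

N = 615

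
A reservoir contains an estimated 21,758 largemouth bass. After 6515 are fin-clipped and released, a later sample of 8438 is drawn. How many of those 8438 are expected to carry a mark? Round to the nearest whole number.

expected recaptures ≈ 2527

The marked fraction of the population is 6515/21758, so in a sample of 8438 expect C·(M/N) marked.
E[R] = 6515 × 8438 / 21758 = 54973570 / 21758 ≈ 2526.6 → 2527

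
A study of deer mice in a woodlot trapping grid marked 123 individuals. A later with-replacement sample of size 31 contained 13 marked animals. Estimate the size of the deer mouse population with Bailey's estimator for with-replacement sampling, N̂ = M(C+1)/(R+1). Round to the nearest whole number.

N ≈ 281

N̂ = 123·(31+1)/(13+1) = 123·32/14 = 3936/14 ≈ 281.1 → 281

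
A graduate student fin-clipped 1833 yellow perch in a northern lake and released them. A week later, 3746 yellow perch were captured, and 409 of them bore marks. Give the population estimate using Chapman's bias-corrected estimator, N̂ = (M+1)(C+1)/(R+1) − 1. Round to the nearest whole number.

N ≈ 16,760

N̂ = (1833+1)(3746+1)/(409+1) − 1 = 1834·3747/410 − 1
= 6871998/410 − 1 ≈ 16761.0 − 1 ≈ 16760.0 → 16760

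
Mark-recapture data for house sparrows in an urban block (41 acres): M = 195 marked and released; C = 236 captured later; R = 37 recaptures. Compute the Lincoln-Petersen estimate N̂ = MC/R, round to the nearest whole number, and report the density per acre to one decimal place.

density ≈ 30.3 house sparrows per acre

N̂ = 195·236/37 = 46020/37 ≈ 1243.8 → 1244
Density = N̂ / area = 1244 / 41 ≈ 30.34 → 30.3 per acre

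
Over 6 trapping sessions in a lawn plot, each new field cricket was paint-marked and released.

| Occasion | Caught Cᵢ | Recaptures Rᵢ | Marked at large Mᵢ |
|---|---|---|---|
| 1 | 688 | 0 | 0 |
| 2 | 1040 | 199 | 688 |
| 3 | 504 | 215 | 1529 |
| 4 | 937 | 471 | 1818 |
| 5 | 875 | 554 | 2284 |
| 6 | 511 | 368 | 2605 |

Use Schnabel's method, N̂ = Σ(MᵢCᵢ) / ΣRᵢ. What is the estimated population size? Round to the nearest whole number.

Σ MᵢCᵢ = 0·688 + 688·1040 + 1529·504 + 1818·937 + 2284·875 + 2605·511 = 0 + 715520 + 770616 + 1703466 + 1998500 + 1331155 = 6519257
Σ Rᵢ = 0 + 199 + 215 + 471 + 554 + 368 = 1807
N̂ = 6519257 / 1807 ≈ 3607.8 → 3608

N ≈ 3608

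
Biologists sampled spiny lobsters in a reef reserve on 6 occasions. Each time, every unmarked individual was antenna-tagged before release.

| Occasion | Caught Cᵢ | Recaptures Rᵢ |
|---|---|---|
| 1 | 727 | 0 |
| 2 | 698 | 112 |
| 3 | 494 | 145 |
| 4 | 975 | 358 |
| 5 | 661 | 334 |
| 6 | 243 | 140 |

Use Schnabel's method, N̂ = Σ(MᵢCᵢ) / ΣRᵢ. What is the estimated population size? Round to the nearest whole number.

N ≈ 4514

Marked at large before each occasion: Mᵢ = Σⱼ<ᵢ (Cⱼ − Rⱼ) → M1=0, M2=727, M3=1313, M4=1662, M5=2279, M6=2606
Σ MᵢCᵢ = 0·727 + 727·698 + 1313·494 + 1662·975 + 2279·661 + 2606·243 = 0 + 507446 + 648622 + 1620450 + 1506419 + 633258 = 4916195
Σ Rᵢ = 0 + 112 + 145 + 358 + 334 + 140 = 1089
N̂ = 4916195 / 1089 ≈ 4514.4 → 4514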